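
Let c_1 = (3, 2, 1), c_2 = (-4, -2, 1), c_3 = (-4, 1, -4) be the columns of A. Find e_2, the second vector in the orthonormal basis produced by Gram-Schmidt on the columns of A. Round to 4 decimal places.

e_2 = (-0.3539, 0.0643, 0.9331)

c_1 = (3, 2, 1); ‖c_1‖ = 3.7417, so e_1 = (0.8018, 0.5345, 0.2673).
e_1·c_2 = 0.8018·(-4) + 0.5345·(-2) + 0.2673·1 = -4.0089.
u_2 = c_2 + 4.0089·e_1 = (-0.7857, 0.1429, 2.0714).
‖u_2‖ = 2.2200, so e_2 = (-0.3539, 0.0643, 0.9331).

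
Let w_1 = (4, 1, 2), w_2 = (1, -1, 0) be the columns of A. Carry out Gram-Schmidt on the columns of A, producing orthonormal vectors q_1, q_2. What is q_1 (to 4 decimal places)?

w_1 = (4, 1, 2); ‖w_1‖ = 4.5826, so q_1 = (0.8729, 0.2182, 0.4364).

q_1 = (0.8729, 0.2182, 0.4364)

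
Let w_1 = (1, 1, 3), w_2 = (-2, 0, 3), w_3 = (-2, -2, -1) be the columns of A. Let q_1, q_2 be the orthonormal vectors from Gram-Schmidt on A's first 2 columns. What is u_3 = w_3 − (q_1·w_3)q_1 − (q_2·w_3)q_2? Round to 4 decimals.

u_3 = (0.3191, -0.9574, 0.2128)

q_1 = w_1/‖w_1‖ = (1, 1, 3)/3.3166 = (0.3015, 0.3015, 0.9045).
r_{12} = q_1·w_2 = 2.1106.
u_2 = w_2 − 2.1106·q_1 = (-2.6364, -0.6364, 1.0909).
‖u_2‖ = 2.9233, so q_2 = (-0.9019, -0.2177, 0.3732).
r_{13} = q_1·w_3 = -2.1106; r_{23} = q_2·w_3 = 1.8659.
u_3 = w_3 + 2.1106·q_1 − 1.8659·q_2 = (0.3191, -0.9574, 0.2128).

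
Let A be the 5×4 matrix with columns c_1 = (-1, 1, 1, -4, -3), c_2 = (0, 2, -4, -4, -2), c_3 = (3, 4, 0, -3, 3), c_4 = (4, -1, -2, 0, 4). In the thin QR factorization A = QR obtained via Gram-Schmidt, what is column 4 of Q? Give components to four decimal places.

q_4 = (0.5126, -0.7547, -0.0290, -0.3968, 0.0969)

q_1 = c_1/‖c_1‖ = (-1, 1, 1, -4, -3)/5.2915 = (-0.1890, 0.1890, 0.1890, -0.7559, -0.5669).
r_{12} = q_1·c_2 = 3.7796.
u_2 = c_2 − 3.7796·q_1 = (0.7143, 1.2857, -4.7143, -1.1429, 0.1429).
‖u_2‖ = 5.0709, so q_2 = (0.1409, 0.2535, -0.9297, -0.2254, 0.0282).
r_{13} = q_1·c_3 = 0.7559; r_{23} = q_2·c_3 = 2.1974.
u_3 = c_3 − 0.7559·q_1 − 2.1974·q_2 = (2.8333, 3.3000, 1.9000, -1.9333, 3.3667).
‖u_3‖ = 6.1319, so q_3 = (0.4621, 0.5382, 0.3099, -0.3153, 0.5490).
r_{14} = q_1·c_4 = -3.5907; r_{24} = q_2·c_4 = 2.2819; r_{34} = q_3·c_4 = 2.8866.
u_4 = c_4 + 3.5907·q_1 − 2.2819·q_2 − 2.8866·q_3 = (1.6662, -2.4535, -0.0944, -1.2899, 0.3152).
‖u_4‖ = 3.2508, so q_4 = (0.5126, -0.7547, -0.0290, -0.3968, 0.0969).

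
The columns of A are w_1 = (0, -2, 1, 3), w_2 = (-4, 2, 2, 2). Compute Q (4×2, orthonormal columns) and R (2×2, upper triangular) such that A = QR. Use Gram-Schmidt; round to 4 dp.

Q = [[0.0000, -0.7718], [-0.5345, 0.4962], [0.2673, 0.3308], [0.8018, 0.2205]], R = [[3.7417, 1.0690], [0.0000, 5.1824]]

w_1 = (0, -2, 1, 3); ‖w_1‖ = 3.7417, so e_1 = (0.0000, -0.5345, 0.2673, 0.8018).
e_1·w_2 = 0.0000·(-4) + (-0.5345)·2 + 0.2673·2 + 0.8018·2 = 1.0690.
u_2 = w_2 − 1.0690·e_1 = (-4.0000, 2.5714, 1.7143, 1.1429).
‖u_2‖ = 5.1824, so e_2 = (-0.7718, 0.4962, 0.3308, 0.2205).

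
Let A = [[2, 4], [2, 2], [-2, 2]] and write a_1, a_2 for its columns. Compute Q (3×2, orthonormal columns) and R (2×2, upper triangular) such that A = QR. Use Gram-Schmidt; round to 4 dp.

a_1 = (2, 2, -2); ‖a_1‖ = 3.4641, so e_1 = (0.5774, 0.5774, -0.5774).
e_1·a_2 = 0.5774·4 + 0.5774·2 + (-0.5774)·2 = 2.3094.
u_2 = a_2 − 2.3094·e_1 = (2.6667, 0.6667, 3.3333).
‖u_2‖ = 4.3205, so e_2 = (0.6172, 0.1543, 0.7715).

Q = [[0.5774, 0.6172], [0.5774, 0.1543], [-0.5774, 0.7715]], R = [[3.4641, 2.3094], [0.0000, 4.3205]]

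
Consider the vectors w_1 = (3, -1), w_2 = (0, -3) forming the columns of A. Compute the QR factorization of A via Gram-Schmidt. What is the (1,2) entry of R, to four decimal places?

r_{12} = 0.9487

w_1 = (3, -1); ‖w_1‖ = 3.1623, so q_1 = (0.9487, -0.3162).
r_{12} = q_1·w_2 = 0.9487.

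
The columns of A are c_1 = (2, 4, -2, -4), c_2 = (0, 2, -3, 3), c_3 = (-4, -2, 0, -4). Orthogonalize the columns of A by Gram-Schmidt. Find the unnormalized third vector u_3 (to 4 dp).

e_1 = c_1/‖c_1‖ = (2, 4, -2, -4)/6.3246 = (0.3162, 0.6325, -0.3162, -0.6325).
r_{12} = e_1·c_2 = 0.3162.
u_2 = c_2 − 0.3162·e_1 = (-0.1000, 1.8000, -2.9000, 3.2000).
‖u_2‖ = 4.6797, so e_2 = (-0.0214, 0.3846, -0.6197, 0.6838).
r_{13} = e_1·c_3 = 0.0000; r_{23} = e_2·c_3 = -3.4190.
u_3 = c_3 + 0.0000·e_1 + 3.4190·e_2 = (-4.0731, -0.6849, -2.1187, -1.6621).

u_3 = (-4.0731, -0.6849, -2.1187, -1.6621)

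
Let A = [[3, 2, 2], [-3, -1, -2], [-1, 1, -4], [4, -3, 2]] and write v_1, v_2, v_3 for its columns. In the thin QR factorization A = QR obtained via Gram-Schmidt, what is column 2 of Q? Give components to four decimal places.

v_1 = (3, -3, -1, 4); ‖v_1‖ = 5.9161, so q_1 = (0.5071, -0.5071, -0.1690, 0.6761).
q_1·v_2 = 0.5071·2 + (-0.5071)·(-1) + (-0.1690)·1 + 0.6761·(-3) = -0.6761.
u_2 = v_2 + 0.6761·q_1 = (2.3429, -1.3429, 0.8857, -2.5429).
‖u_2‖ = 3.8135, so q_2 = (0.6144, -0.3521, 0.2323, -0.6668).

q_2 = (0.6144, -0.3521, 0.2323, -0.6668)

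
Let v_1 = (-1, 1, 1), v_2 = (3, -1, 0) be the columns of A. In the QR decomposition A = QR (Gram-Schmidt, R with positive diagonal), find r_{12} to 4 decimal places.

e_1 = v_1/‖v_1‖ = (-1, 1, 1)/1.7321 = (-0.5774, 0.5774, 0.5774).
r_{12} = e_1·v_2 = -2.3094.

r_{12} = -2.3094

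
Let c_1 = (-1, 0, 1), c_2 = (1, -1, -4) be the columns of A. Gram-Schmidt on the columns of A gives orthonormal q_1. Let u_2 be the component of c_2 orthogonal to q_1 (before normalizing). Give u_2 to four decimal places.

c_1 = (-1, 0, 1); ‖c_1‖ = 1.4142, so q_1 = (-0.7071, 0.0000, 0.7071).
q_1·c_2 = (-0.7071)·1 + 0.0000·(-1) + 0.7071·(-4) = -3.5355.
u_2 = c_2 + 3.5355·q_1 = (-1.5000, -1.0000, -1.5000).

u_2 = (-1.5000, -1.0000, -1.5000)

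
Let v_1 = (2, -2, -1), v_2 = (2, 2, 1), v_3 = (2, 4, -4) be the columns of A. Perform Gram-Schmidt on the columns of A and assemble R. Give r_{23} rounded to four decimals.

r_{23} = 2.6833

v_1 = (2, -2, -1); ‖v_1‖ = 3.0000, so q_1 = (0.6667, -0.6667, -0.3333).
q_1·v_2 = 0.6667·2 + (-0.6667)·2 + (-0.3333)·1 = -0.3333.
u_2 = v_2 + 0.3333·q_1 = (2.2222, 1.7778, 0.8889).
‖u_2‖ = 2.9814, so q_2 = (0.7454, 0.5963, 0.2981).
r_{23} = q_2·v_3 = 2.6833.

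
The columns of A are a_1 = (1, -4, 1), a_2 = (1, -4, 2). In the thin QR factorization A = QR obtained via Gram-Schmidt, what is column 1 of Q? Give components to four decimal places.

q_1 = a_1/‖a_1‖ = (1, -4, 1)/4.2426 = (0.2357, -0.9428, 0.2357).

q_1 = (0.2357, -0.9428, 0.2357)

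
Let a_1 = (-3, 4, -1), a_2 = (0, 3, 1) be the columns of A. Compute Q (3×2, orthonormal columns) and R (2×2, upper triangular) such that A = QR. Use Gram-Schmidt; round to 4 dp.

Q = [[-0.5883, 0.5489], [0.7845, 0.5656], [-0.1961, 0.6155]], R = [[5.0990, 2.1573], [0.0000, 2.3122]]

q_1 = a_1/‖a_1‖ = (-3, 4, -1)/5.0990 = (-0.5883, 0.7845, -0.1961).
r_{12} = q_1·a_2 = 2.1573.
u_2 = a_2 − 2.1573·q_1 = (1.2692, 1.3077, 1.4231).
‖u_2‖ = 2.3122, so q_2 = (0.5489, 0.5656, 0.6155).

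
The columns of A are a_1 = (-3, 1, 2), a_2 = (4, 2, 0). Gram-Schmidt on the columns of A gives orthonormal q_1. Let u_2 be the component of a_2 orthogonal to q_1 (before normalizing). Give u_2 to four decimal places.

u_2 = (1.8571, 2.7143, 1.4286)

a_1 = (-3, 1, 2); ‖a_1‖ = 3.7417, so q_1 = (-0.8018, 0.2673, 0.5345).
q_1·a_2 = (-0.8018)·4 + 0.2673·2 + 0.5345·0 = -2.6726.
u_2 = a_2 + 2.6726·q_1 = (1.8571, 2.7143, 1.4286).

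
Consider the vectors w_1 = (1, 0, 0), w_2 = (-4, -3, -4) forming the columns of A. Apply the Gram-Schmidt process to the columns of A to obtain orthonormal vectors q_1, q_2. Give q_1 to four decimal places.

q_1 = (1.0000, 0.0000, 0.0000)

w_1 = (1, 0, 0); ‖w_1‖ = 1.0000, so q_1 = (1.0000, 0.0000, 0.0000).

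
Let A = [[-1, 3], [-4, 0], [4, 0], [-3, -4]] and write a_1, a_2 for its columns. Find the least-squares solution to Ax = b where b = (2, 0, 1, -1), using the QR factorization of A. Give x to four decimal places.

x = (0.0361, 0.3870)

q_1 = a_1/‖a_1‖ = (-1, -4, 4, -3)/6.4807 = (-0.1543, -0.6172, 0.6172, -0.4629).
r_{12} = q_1·a_2 = 1.3887.
u_2 = a_2 − 1.3887·q_1 = (3.2143, 0.8571, -0.8571, -3.3571).
‖u_2‖ = 4.8033, so q_2 = (0.6692, 0.1784, -0.1784, -0.6989).
Qᵀb = (0.7715, 1.8589).
Back-substitute: x_2 = 1.8589/4.8033 = 0.3870.
x_1 = (0.7715 − 1.3887·0.3870)/6.4807 = 0.0361.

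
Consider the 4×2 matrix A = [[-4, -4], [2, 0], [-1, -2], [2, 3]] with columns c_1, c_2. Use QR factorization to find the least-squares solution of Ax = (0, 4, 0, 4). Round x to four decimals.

x = (1.1812, -0.5638)

e_1 = c_1/‖c_1‖ = (-4, 2, -1, 2)/5.0000 = (-0.8000, 0.4000, -0.2000, 0.4000).
r_{12} = e_1·c_2 = 4.8000.
u_2 = c_2 − 4.8000·e_1 = (-0.1600, -1.9200, -1.0400, 1.0800).
‖u_2‖ = 2.4413, so e_2 = (-0.0655, -0.7865, -0.4260, 0.4424).
Qᵀb = (3.2000, -1.3763).
Back-substitute: x_2 = -1.3763/2.4413 = -0.5638.
x_1 = (3.2000 − 4.8000·(-0.5638))/5.0000 = 1.1812.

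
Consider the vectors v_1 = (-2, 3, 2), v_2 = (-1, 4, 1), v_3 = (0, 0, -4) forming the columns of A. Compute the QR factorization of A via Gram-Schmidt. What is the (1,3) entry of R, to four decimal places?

r_{13} = -1.9403

v_1 = (-2, 3, 2); ‖v_1‖ = 4.1231, so q_1 = (-0.4851, 0.7276, 0.4851).
r_{13} = q_1·v_3 = -1.9403.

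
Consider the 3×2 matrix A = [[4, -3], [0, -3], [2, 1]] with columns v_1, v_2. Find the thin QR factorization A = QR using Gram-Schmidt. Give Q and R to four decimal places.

Q = [[0.8944, -0.2673], [0.0000, -0.8018], [0.4472, 0.5345]], R = [[4.4721, -2.2361], [0.0000, 3.7417]]

e_1 = v_1/‖v_1‖ = (4, 0, 2)/4.4721 = (0.8944, 0.0000, 0.4472).
r_{12} = e_1·v_2 = -2.2361.
u_2 = v_2 + 2.2361·e_1 = (-1.0000, -3.0000, 2.0000).
‖u_2‖ = 3.7417, so e_2 = (-0.2673, -0.8018, 0.5345).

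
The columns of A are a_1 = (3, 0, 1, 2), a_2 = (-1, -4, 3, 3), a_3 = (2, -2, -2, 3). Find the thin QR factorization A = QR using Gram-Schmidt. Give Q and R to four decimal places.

Q = [[0.8018, -0.4014, 0.0522], [0.0000, -0.7024, -0.3908], [0.2673, 0.4516, -0.8509], [0.5345, 0.3763, 0.3472]], R = [[3.7417, 1.6036, 2.6726], [0.0000, 5.6946, 0.8279], [0.0000, 0.0000, 3.6293]]

q_1 = a_1/‖a_1‖ = (3, 0, 1, 2)/3.7417 = (0.8018, 0.0000, 0.2673, 0.5345).
r_{12} = q_1·a_2 = 1.6036.
u_2 = a_2 − 1.6036·q_1 = (-2.2857, -4.0000, 2.5714, 2.1429).
‖u_2‖ = 5.6946, so q_2 = (-0.4014, -0.7024, 0.4516, 0.3763).
r_{13} = q_1·a_3 = 2.6726; r_{23} = q_2·a_3 = 0.8279.
u_3 = a_3 − 2.6726·q_1 − 0.8279·q_2 = (0.1894, -1.4185, -3.0881, 1.2599).
‖u_3‖ = 3.6293, so q_3 = (0.0522, -0.3908, -0.8509, 0.3472).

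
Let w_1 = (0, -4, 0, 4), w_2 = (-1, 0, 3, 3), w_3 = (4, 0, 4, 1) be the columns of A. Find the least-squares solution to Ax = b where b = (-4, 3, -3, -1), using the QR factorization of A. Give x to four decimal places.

e_1 = w_1/‖w_1‖ = (0, -4, 0, 4)/5.6569 = (0.0000, -0.7071, 0.0000, 0.7071).
r_{12} = e_1·w_2 = 2.1213.
u_2 = w_2 − 2.1213·e_1 = (-1.0000, 1.5000, 3.0000, 1.5000).
‖u_2‖ = 3.8079, so e_2 = (-0.2626, 0.3939, 0.7878, 0.3939).
r_{13} = e_1·w_3 = 0.7071; r_{23} = e_2·w_3 = 2.4948.
u_3 = w_3 − 0.7071·e_1 − 2.4948·e_2 = (4.6552, -0.4828, 2.0345, -0.4828).
‖u_3‖ = 5.1260, so e_3 = (0.9081, -0.0942, 0.3969, -0.0942).
Qᵀb = (-2.8284, -0.5252, -5.0116).
Back-substitute: x_3 = -5.0116/5.1260 = -0.9777.
x_2 = (-0.5252 − 2.4948·(-0.9777))/3.8079 = 0.5026.
x_1 = (-2.8284 − 2.1213·0.5026 − 0.7071·(-0.9777))/5.6569 = -0.5663.

x = (-0.5663, 0.5026, -0.9777)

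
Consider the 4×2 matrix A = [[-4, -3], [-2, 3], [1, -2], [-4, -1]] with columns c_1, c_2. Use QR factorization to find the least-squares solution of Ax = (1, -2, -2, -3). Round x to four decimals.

c_1 = (-4, -2, 1, -4); ‖c_1‖ = 6.0828, so e_1 = (-0.6576, -0.3288, 0.1644, -0.6576).
e_1·c_2 = (-0.6576)·(-3) + (-0.3288)·3 + 0.1644·(-2) + (-0.6576)·(-1) = 1.3152.
u_2 = c_2 − 1.3152·e_1 = (-2.1351, 3.4324, -2.2162, -0.1351).
‖u_2‖ = 4.6120, so e_2 = (-0.4630, 0.7442, -0.4805, -0.0293).
Qᵀb = (1.6440, -0.9025).
Back-substitute: x_2 = -0.9025/4.6120 = -0.1957.
x_1 = (1.6440 − 1.3152·(-0.1957))/6.0828 = 0.3126.

x = (0.3126, -0.1957)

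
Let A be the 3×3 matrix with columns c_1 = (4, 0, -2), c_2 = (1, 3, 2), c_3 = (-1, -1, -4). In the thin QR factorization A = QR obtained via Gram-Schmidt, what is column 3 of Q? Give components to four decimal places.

q_3 = (-0.3586, 0.5976, -0.7171)

c_1 = (4, 0, -2); ‖c_1‖ = 4.4721, so q_1 = (0.8944, 0.0000, -0.4472).
q_1·c_2 = 0.8944·1 + 0.0000·3 + (-0.4472)·2 = 0.0000.
u_2 = c_2 + 0.0000·q_1 = (1.0000, 3.0000, 2.0000).
‖u_2‖ = 3.7417, so q_2 = (0.2673, 0.8018, 0.5345).
q_1·c_3 = 0.8944·(-1) + 0.0000·(-1) + (-0.4472)·(-4) = 0.8944; q_2·c_3 = 0.2673·(-1) + 0.8018·(-1) + 0.5345·(-4) = -3.2071.
u_3 = c_3 − 0.8944·q_1 + 3.2071·q_2 = (-0.9429, 1.5714, -1.8857).
‖u_3‖ = 2.6295, so q_3 = (-0.3586, 0.5976, -0.7171).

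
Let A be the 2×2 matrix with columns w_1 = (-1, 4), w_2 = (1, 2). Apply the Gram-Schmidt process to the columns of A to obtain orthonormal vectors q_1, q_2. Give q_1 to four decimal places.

q_1 = (-0.2425, 0.9701)

w_1 = (-1, 4); ‖w_1‖ = 4.1231, so q_1 = (-0.2425, 0.9701).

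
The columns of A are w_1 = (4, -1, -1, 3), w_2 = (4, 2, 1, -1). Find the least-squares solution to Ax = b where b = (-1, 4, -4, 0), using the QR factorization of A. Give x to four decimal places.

x = (-0.1781, 0.0810)

w_1 = (4, -1, -1, 3); ‖w_1‖ = 5.1962, so e_1 = (0.7698, -0.1925, -0.1925, 0.5774).
e_1·w_2 = 0.7698·4 + (-0.1925)·2 + (-0.1925)·1 + 0.5774·(-1) = 1.9245.
u_2 = w_2 − 1.9245·e_1 = (2.5185, 2.3704, 1.3704, -2.1111).
‖u_2‖ = 4.2774, so e_2 = (0.5888, 0.5542, 0.3204, -0.4935).
Qᵀb = (-0.7698, 0.3463).
Back-substitute: x_2 = 0.3463/4.2774 = 0.0810.
x_1 = (-0.7698 − 1.9245·0.0810)/5.1962 = -0.1781.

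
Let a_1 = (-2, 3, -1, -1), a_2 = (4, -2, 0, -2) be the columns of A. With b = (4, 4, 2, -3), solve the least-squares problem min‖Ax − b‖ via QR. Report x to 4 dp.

x = (1.3333, 1.2500)

a_1 = (-2, 3, -1, -1); ‖a_1‖ = 3.8730, so e_1 = (-0.5164, 0.7746, -0.2582, -0.2582).
e_1·a_2 = (-0.5164)·4 + 0.7746·(-2) + (-0.2582)·0 + (-0.2582)·(-2) = -3.0984.
u_2 = a_2 + 3.0984·e_1 = (2.4000, 0.4000, -0.8000, -2.8000).
‖u_2‖ = 3.7947, so e_2 = (0.6325, 0.1054, -0.2108, -0.7379).
Qᵀb = (1.2910, 4.7434).
Back-substitute: x_2 = 4.7434/3.7947 = 1.2500.
x_1 = (1.2910 + 3.0984·1.2500)/3.8730 = 1.3333.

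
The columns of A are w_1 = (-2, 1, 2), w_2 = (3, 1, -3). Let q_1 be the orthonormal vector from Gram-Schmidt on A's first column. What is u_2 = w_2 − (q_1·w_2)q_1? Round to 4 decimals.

w_1 = (-2, 1, 2); ‖w_1‖ = 3.0000, so q_1 = (-0.6667, 0.3333, 0.6667).
q_1·w_2 = (-0.6667)·3 + 0.3333·1 + 0.6667·(-3) = -3.6667.
u_2 = w_2 + 3.6667·q_1 = (0.5556, 2.2222, -0.5556).

u_2 = (0.5556, 2.2222, -0.5556)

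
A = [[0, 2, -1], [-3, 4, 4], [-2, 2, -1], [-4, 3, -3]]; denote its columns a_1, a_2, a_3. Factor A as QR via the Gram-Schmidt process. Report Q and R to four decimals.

a_1 = (0, -3, -2, -4); ‖a_1‖ = 5.3852, so e_1 = (0.0000, -0.5571, -0.3714, -0.7428).
e_1·a_2 = 0.0000·2 + (-0.5571)·4 + (-0.3714)·2 + (-0.7428)·3 = -5.1995.
u_2 = a_2 + 5.1995·e_1 = (2.0000, 1.1034, 0.0690, -0.8621).
‖u_2‖ = 2.4424, so e_2 = (0.8189, 0.4518, 0.0282, -0.3530).
e_1·a_3 = 0.0000·(-1) + (-0.5571)·4 + (-0.3714)·(-1) + (-0.7428)·(-3) = 0.3714; e_2·a_3 = 0.8189·(-1) + 0.4518·4 + 0.0282·(-1) + (-0.3530)·(-3) = 2.0189.
u_3 = a_3 − 0.3714·e_1 − 2.0189·e_2 = (-2.6532, 3.2948, -0.9191, -2.0116).
‖u_3‖ = 4.7735, so e_3 = (-0.5558, 0.6902, -0.1925, -0.4214).

Q = [[0.0000, 0.8189, -0.5558], [-0.5571, 0.4518, 0.6902], [-0.3714, 0.0282, -0.1925], [-0.7428, -0.3530, -0.4214]], R = [[5.3852, -5.1995, 0.3714], [0.0000, 2.4424, 2.0189], [0.0000, 0.0000, 4.7735]]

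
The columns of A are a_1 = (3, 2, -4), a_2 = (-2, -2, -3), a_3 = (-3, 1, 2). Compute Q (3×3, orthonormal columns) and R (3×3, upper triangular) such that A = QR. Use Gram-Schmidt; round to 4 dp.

Q = [[0.5571, -0.5374, -0.6331], [0.3714, -0.5206, 0.7688], [-0.7428, -0.6634, -0.0904]], R = [[5.3852, 0.3714, -2.7854], [0.0000, 4.1063, -0.2351], [0.0000, 0.0000, 2.4872]]

a_1 = (3, 2, -4); ‖a_1‖ = 5.3852, so e_1 = (0.5571, 0.3714, -0.7428).
e_1·a_2 = 0.5571·(-2) + 0.3714·(-2) + (-0.7428)·(-3) = 0.3714.
u_2 = a_2 − 0.3714·e_1 = (-2.2069, -2.1379, -2.7241).
‖u_2‖ = 4.1063, so e_2 = (-0.5374, -0.5206, -0.6634).
e_1·a_3 = 0.5571·(-3) + 0.3714·1 + (-0.7428)·2 = -2.7854; e_2·a_3 = (-0.5374)·(-3) + (-0.5206)·1 + (-0.6634)·2 = -0.2351.
u_3 = a_3 + 2.7854·e_1 + 0.2351·e_2 = (-1.5746, 1.9121, -0.2249).
‖u_3‖ = 2.4872, so e_3 = (-0.6331, 0.7688, -0.0904).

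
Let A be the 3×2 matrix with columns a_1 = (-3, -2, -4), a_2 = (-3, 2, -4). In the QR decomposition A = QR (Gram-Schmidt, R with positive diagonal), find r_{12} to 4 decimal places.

a_1 = (-3, -2, -4); ‖a_1‖ = 5.3852, so q_1 = (-0.5571, -0.3714, -0.7428).
r_{12} = q_1·a_2 = 3.8996.

r_{12} = 3.8996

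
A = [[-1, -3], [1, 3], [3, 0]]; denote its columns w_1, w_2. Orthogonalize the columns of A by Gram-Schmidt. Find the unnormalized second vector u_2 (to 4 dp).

q_1 = w_1/‖w_1‖ = (-1, 1, 3)/3.3166 = (-0.3015, 0.3015, 0.9045).
r_{12} = q_1·w_2 = 1.8091.
u_2 = w_2 − 1.8091·q_1 = (-2.4545, 2.4545, -1.6364).

u_2 = (-2.4545, 2.4545, -1.6364)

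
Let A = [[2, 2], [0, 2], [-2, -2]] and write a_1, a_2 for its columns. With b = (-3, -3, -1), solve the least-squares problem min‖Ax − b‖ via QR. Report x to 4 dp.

x = (1.0000, -1.5000)

a_1 = (2, 0, -2); ‖a_1‖ = 2.8284, so q_1 = (0.7071, 0.0000, -0.7071).
q_1·a_2 = 0.7071·2 + 0.0000·2 + (-0.7071)·(-2) = 2.8284.
u_2 = a_2 − 2.8284·q_1 = (0.0000, 2.0000, 0.0000).
‖u_2‖ = 2.0000, so q_2 = (0.0000, 1.0000, 0.0000).
Qᵀb = (-1.4142, -3.0000).
Back-substitute: x_2 = -3.0000/2.0000 = -1.5000.
x_1 = (-1.4142 − 2.8284·(-1.5000))/2.8284 = 1.0000.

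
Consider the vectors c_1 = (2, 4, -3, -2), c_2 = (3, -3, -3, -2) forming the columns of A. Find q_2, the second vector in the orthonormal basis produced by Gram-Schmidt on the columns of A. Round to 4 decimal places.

q_1 = c_1/‖c_1‖ = (2, 4, -3, -2)/5.7446 = (0.3482, 0.6963, -0.5222, -0.3482).
r_{12} = q_1·c_2 = 1.2185.
u_2 = c_2 − 1.2185·q_1 = (2.5758, -3.8485, -2.3636, -1.5758).
‖u_2‖ = 5.4328, so q_2 = (0.4741, -0.7084, -0.4351, -0.2900).

q_2 = (0.4741, -0.7084, -0.4351, -0.2900)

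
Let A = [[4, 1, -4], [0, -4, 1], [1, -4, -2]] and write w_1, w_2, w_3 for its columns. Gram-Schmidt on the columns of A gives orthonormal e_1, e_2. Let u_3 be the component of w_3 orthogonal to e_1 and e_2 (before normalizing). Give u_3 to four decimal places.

w_1 = (4, 0, 1); ‖w_1‖ = 4.1231, so e_1 = (0.9701, 0.0000, 0.2425).
e_1·w_2 = 0.9701·1 + 0.0000·(-4) + 0.2425·(-4) = 0.0000.
u_2 = w_2 + 0.0000·e_1 = (1.0000, -4.0000, -4.0000).
‖u_2‖ = 5.7446, so e_2 = (0.1741, -0.6963, -0.6963).
e_1·w_3 = 0.9701·(-4) + 0.0000·1 + 0.2425·(-2) = -4.3656; e_2·w_3 = 0.1741·(-4) + (-0.6963)·1 + (-0.6963)·(-2) = 0.0000.
u_3 = w_3 + 4.3656·e_1 + 0.0000·e_2 = (0.2353, 1.0000, -0.9412).

u_3 = (0.2353, 1.0000, -0.9412)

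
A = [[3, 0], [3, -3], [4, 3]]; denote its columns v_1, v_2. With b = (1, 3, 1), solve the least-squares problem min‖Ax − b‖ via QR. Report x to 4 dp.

x = (0.5075, -0.4179)

v_1 = (3, 3, 4); ‖v_1‖ = 5.8310, so e_1 = (0.5145, 0.5145, 0.6860).
e_1·v_2 = 0.5145·0 + 0.5145·(-3) + 0.6860·3 = 0.5145.
u_2 = v_2 − 0.5145·e_1 = (-0.2647, -3.2647, 2.6471).
‖u_2‖ = 4.2113, so e_2 = (-0.0629, -0.7752, 0.6286).
Qᵀb = (2.7440, -1.7600).
Back-substitute: x_2 = -1.7600/4.2113 = -0.4179.
x_1 = (2.7440 − 0.5145·(-0.4179))/5.8310 = 0.5075.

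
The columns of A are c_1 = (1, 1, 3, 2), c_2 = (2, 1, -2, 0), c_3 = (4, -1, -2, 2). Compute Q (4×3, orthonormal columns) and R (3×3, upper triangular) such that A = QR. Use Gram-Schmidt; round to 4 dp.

c_1 = (1, 1, 3, 2); ‖c_1‖ = 3.8730, so e_1 = (0.2582, 0.2582, 0.7746, 0.5164).
e_1·c_2 = 0.2582·2 + 0.2582·1 + 0.7746·(-2) + 0.5164·0 = -0.7746.
u_2 = c_2 + 0.7746·e_1 = (2.2000, 1.2000, -1.4000, 0.4000).
‖u_2‖ = 2.8983, so e_2 = (0.7591, 0.4140, -0.4830, 0.1380).
e_1·c_3 = 0.2582·4 + 0.2582·(-1) + 0.7746·(-2) + 0.5164·2 = 0.2582; e_2·c_3 = 0.7591·4 + 0.4140·(-1) + (-0.4830)·(-2) + 0.1380·2 = 3.8644.
u_3 = c_3 − 0.2582·e_1 − 3.8644·e_2 = (1.0000, -2.6667, -0.3333, 1.3333).
‖u_3‖ = 3.1623, so e_3 = (0.3162, -0.8433, -0.1054, 0.4216).

Q = [[0.2582, 0.7591, 0.3162], [0.2582, 0.4140, -0.8433], [0.7746, -0.4830, -0.1054], [0.5164, 0.1380, 0.4216]], R = [[3.8730, -0.7746, 0.2582], [0.0000, 2.8983, 3.8644], [0.0000, 0.0000, 3.1623]]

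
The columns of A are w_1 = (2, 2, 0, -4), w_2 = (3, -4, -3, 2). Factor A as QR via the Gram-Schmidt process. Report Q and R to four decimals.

w_1 = (2, 2, 0, -4); ‖w_1‖ = 4.8990, so e_1 = (0.4082, 0.4082, 0.0000, -0.8165).
e_1·w_2 = 0.4082·3 + 0.4082·(-4) + 0.0000·(-3) + (-0.8165)·2 = -2.0412.
u_2 = w_2 + 2.0412·e_1 = (3.8333, -3.1667, -3.0000, 0.3333).
‖u_2‖ = 5.8166, so e_2 = (0.6590, -0.5444, -0.5158, 0.0573).

Q = [[0.4082, 0.6590], [0.4082, -0.5444], [0.0000, -0.5158], [-0.8165, 0.0573]], R = [[4.8990, -2.0412], [0.0000, 5.8166]]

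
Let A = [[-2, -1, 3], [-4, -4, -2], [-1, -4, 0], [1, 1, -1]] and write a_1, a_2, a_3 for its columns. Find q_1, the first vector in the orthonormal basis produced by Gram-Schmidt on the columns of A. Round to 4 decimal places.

q_1 = (-0.4264, -0.8528, -0.2132, 0.2132)

a_1 = (-2, -4, -1, 1); ‖a_1‖ = 4.6904, so q_1 = (-0.4264, -0.8528, -0.2132, 0.2132).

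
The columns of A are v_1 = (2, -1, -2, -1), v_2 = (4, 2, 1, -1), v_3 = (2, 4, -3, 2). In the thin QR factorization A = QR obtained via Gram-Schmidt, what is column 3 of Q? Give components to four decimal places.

v_1 = (2, -1, -2, -1); ‖v_1‖ = 3.1623, so q_1 = (0.6325, -0.3162, -0.6325, -0.3162).
q_1·v_2 = 0.6325·4 + (-0.3162)·2 + (-0.6325)·1 + (-0.3162)·(-1) = 1.5811.
u_2 = v_2 − 1.5811·q_1 = (3.0000, 2.5000, 2.0000, -0.5000).
‖u_2‖ = 4.4159, so q_2 = (0.6794, 0.5661, 0.4529, -0.1132).
q_1·v_3 = 0.6325·2 + (-0.3162)·4 + (-0.6325)·(-3) + (-0.3162)·2 = 1.2649; q_2·v_3 = 0.6794·2 + 0.5661·4 + 0.4529·(-3) + (-0.1132)·2 = 2.0381.
u_3 = v_3 − 1.2649·q_1 − 2.0381·q_2 = (-0.1846, 3.2462, -3.1231, 2.6308).
‖u_3‖ = 5.2198, so q_3 = (-0.0354, 0.6219, -0.5983, 0.5040).

q_3 = (-0.0354, 0.6219, -0.5983, 0.5040)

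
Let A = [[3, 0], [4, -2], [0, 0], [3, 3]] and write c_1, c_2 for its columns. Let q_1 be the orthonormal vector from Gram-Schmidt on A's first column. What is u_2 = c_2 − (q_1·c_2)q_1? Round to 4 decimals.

q_1 = c_1/‖c_1‖ = (3, 4, 0, 3)/5.8310 = (0.5145, 0.6860, 0.0000, 0.5145).
r_{12} = q_1·c_2 = 0.1715.
u_2 = c_2 − 0.1715·q_1 = (-0.0882, -2.1176, 0.0000, 2.9118).

u_2 = (-0.0882, -2.1176, 0.0000, 2.9118)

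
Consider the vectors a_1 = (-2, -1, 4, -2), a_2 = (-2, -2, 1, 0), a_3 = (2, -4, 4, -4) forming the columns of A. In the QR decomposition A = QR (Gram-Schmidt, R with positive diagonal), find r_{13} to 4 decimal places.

q_1 = a_1/‖a_1‖ = (-2, -1, 4, -2)/5.0000 = (-0.4000, -0.2000, 0.8000, -0.4000).
r_{13} = q_1·a_3 = 4.8000.

r_{13} = 4.8000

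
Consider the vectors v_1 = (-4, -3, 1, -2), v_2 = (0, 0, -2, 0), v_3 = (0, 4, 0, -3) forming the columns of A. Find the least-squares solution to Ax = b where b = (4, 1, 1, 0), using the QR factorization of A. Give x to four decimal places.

x = (-0.6546, -0.8273, 0.0029)

v_1 = (-4, -3, 1, -2); ‖v_1‖ = 5.4772, so q_1 = (-0.7303, -0.5477, 0.1826, -0.3651).
q_1·v_2 = (-0.7303)·0 + (-0.5477)·0 + 0.1826·(-2) + (-0.3651)·0 = -0.3651.
u_2 = v_2 + 0.3651·q_1 = (-0.2667, -0.2000, -1.9333, -0.1333).
‖u_2‖ = 1.9664, so q_2 = (-0.1356, -0.1017, -0.9832, -0.0678).
q_1·v_3 = (-0.7303)·0 + (-0.5477)·4 + 0.1826·0 + (-0.3651)·(-3) = -1.0954; q_2·v_3 = (-0.1356)·0 + (-0.1017)·4 + (-0.9832)·0 + (-0.0678)·(-3) = -0.2034.
u_3 = v_3 + 1.0954·q_1 + 0.2034·q_2 = (-0.8276, 3.3793, 0.0000, -3.4138).
‖u_3‖ = 4.8743, so q_3 = (-0.1698, 0.6933, 0.0000, -0.7004).
Qᵀb = (-3.2863, -1.6274, 0.0141).
Back-substitute: x_3 = 0.0141/4.8743 = 0.0029.
x_2 = (-1.6274 + 0.2034·0.0029)/1.9664 = -0.8273.
x_1 = (-3.2863 + 0.3651·(-0.8273) + 1.0954·0.0029)/5.4772 = -0.6546.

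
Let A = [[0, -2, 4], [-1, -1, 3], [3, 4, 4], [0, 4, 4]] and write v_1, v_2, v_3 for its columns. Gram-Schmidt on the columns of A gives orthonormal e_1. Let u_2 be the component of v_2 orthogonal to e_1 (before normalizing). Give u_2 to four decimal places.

e_1 = v_1/‖v_1‖ = (0, -1, 3, 0)/3.1623 = (0.0000, -0.3162, 0.9487, 0.0000).
r_{12} = e_1·v_2 = 4.1110.
u_2 = v_2 − 4.1110·e_1 = (-2.0000, 0.3000, 0.1000, 4.0000).

u_2 = (-2.0000, 0.3000, 0.1000, 4.0000)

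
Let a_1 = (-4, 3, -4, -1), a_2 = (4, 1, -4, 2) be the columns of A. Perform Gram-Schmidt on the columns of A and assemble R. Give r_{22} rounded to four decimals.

r_{22} = 6.0808

a_1 = (-4, 3, -4, -1); ‖a_1‖ = 6.4807, so q_1 = (-0.6172, 0.4629, -0.6172, -0.1543).
q_1·a_2 = (-0.6172)·4 + 0.4629·1 + (-0.6172)·(-4) + (-0.1543)·2 = 0.1543.
u_2 = a_2 − 0.1543·q_1 = (4.0952, 0.9286, -3.9048, 2.0238).
r_{22} = ‖u_2‖ = 6.0808.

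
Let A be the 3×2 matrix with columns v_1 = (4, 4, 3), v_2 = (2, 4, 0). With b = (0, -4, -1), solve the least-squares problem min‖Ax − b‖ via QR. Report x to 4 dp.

v_1 = (4, 4, 3); ‖v_1‖ = 6.4031, so q_1 = (0.6247, 0.6247, 0.4685).
q_1·v_2 = 0.6247·2 + 0.6247·4 + 0.4685·0 = 3.7482.
u_2 = v_2 − 3.7482·q_1 = (-0.3415, 1.6585, -1.7561).
‖u_2‖ = 2.4395, so q_2 = (-0.1400, 0.6799, -0.7199).
Qᵀb = (-2.9673, -1.9996).
Back-substitute: x_2 = -1.9996/2.4395 = -0.8197.
x_1 = (-2.9673 − 3.7482·(-0.8197))/6.4031 = 0.0164.

x = (0.0164, -0.8197)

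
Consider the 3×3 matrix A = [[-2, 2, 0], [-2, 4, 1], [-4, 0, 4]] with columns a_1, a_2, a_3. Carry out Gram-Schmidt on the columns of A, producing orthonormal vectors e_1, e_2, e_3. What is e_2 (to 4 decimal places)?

a_1 = (-2, -2, -4); ‖a_1‖ = 4.8990, so e_1 = (-0.4082, -0.4082, -0.8165).
e_1·a_2 = (-0.4082)·2 + (-0.4082)·4 + (-0.8165)·0 = -2.4495.
u_2 = a_2 + 2.4495·e_1 = (1.0000, 3.0000, -2.0000).
‖u_2‖ = 3.7417, so e_2 = (0.2673, 0.8018, -0.5345).

e_2 = (0.2673, 0.8018, -0.5345)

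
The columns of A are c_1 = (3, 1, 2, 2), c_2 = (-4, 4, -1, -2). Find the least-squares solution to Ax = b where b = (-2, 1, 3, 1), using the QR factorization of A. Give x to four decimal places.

x = (0.4447, 0.3574)

e_1 = c_1/‖c_1‖ = (3, 1, 2, 2)/4.2426 = (0.7071, 0.2357, 0.4714, 0.4714).
r_{12} = e_1·c_2 = -3.2998.
u_2 = c_2 + 3.2998·e_1 = (-1.6667, 4.7778, 0.5556, -0.4444).
‖u_2‖ = 5.1099, so e_2 = (-0.3262, 0.9350, 0.1087, -0.0870).
Qᵀb = (0.7071, 1.8265).
Back-substitute: x_2 = 1.8265/5.1099 = 0.3574.
x_1 = (0.7071 + 3.2998·0.3574)/4.2426 = 0.4447.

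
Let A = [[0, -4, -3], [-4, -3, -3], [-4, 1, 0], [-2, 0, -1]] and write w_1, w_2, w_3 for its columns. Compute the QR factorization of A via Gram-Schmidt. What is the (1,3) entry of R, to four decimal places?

r_{13} = 2.3333

w_1 = (0, -4, -4, -2); ‖w_1‖ = 6.0000, so q_1 = (0.0000, -0.6667, -0.6667, -0.3333).
r_{13} = q_1·w_3 = 2.3333.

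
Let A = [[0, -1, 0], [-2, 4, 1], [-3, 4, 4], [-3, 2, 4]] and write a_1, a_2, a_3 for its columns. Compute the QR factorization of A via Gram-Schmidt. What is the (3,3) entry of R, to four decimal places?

r_{33} = 1.0426

a_1 = (0, -2, -3, -3); ‖a_1‖ = 4.6904, so q_1 = (0.0000, -0.4264, -0.6396, -0.6396).
q_1·a_2 = 0.0000·(-1) + (-0.4264)·4 + (-0.6396)·4 + (-0.6396)·2 = -5.5432.
u_2 = a_2 + 5.5432·q_1 = (-1.0000, 1.6364, 0.4545, -1.5455).
‖u_2‖ = 2.5045, so q_2 = (-0.3993, 0.6534, 0.1815, -0.6171).
q_1·a_3 = 0.0000·0 + (-0.4264)·1 + (-0.6396)·4 + (-0.6396)·4 = -5.5432; q_2·a_3 = (-0.3993)·0 + 0.6534·1 + 0.1815·4 + (-0.6171)·4 = -1.0889.
u_3 = a_3 + 5.5432·q_1 + 1.0889·q_2 = (-0.4348, -0.6522, 0.6522, -0.2174).
r_{33} = ‖u_3‖ = 1.0426.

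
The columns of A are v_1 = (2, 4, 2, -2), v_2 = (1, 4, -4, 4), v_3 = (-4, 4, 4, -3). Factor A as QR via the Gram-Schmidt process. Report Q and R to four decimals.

q_1 = v_1/‖v_1‖ = (2, 4, 2, -2)/5.2915 = (0.3780, 0.7559, 0.3780, -0.3780).
r_{12} = q_1·v_2 = 0.3780.
u_2 = v_2 − 0.3780·q_1 = (0.8571, 3.7143, -4.1429, 4.1429).
‖u_2‖ = 6.9898, so q_2 = (0.1226, 0.5314, -0.5927, 0.5927).
r_{13} = q_1·v_3 = 4.1576; r_{23} = q_2·v_3 = -2.5139.
u_3 = v_3 − 4.1576·q_1 + 2.5139·q_2 = (-5.2632, 2.1930, 0.9386, 0.0614).
‖u_3‖ = 5.7788, so q_3 = (-0.9108, 0.3795, 0.1624, 0.0106).

Q = [[0.3780, 0.1226, -0.9108], [0.7559, 0.5314, 0.3795], [0.3780, -0.5927, 0.1624], [-0.3780, 0.5927, 0.0106]], R = [[5.2915, 0.3780, 4.1576], [0.0000, 6.9898, -2.5139], [0.0000, 0.0000, 5.7788]]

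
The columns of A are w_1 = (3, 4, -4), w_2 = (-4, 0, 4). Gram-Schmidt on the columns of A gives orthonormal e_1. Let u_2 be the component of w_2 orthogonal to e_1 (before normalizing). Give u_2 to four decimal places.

u_2 = (-1.9512, 2.7317, 1.2683)

e_1 = w_1/‖w_1‖ = (3, 4, -4)/6.4031 = (0.4685, 0.6247, -0.6247).
r_{12} = e_1·w_2 = -4.3729.
u_2 = w_2 + 4.3729·e_1 = (-1.9512, 2.7317, 1.2683).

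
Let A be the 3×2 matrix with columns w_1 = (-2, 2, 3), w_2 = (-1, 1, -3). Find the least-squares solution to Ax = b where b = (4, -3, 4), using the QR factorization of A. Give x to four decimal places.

x = (-0.7222, -2.0556)

w_1 = (-2, 2, 3); ‖w_1‖ = 4.1231, so q_1 = (-0.4851, 0.4851, 0.7276).
q_1·w_2 = (-0.4851)·(-1) + 0.4851·1 + 0.7276·(-3) = -1.2127.
u_2 = w_2 + 1.2127·q_1 = (-1.5882, 1.5882, -2.1176).
‖u_2‖ = 3.0870, so q_2 = (-0.5145, 0.5145, -0.6860).
Qᵀb = (-0.4851, -6.3454).
Back-substitute: x_2 = -6.3454/3.0870 = -2.0556.
x_1 = (-0.4851 + 1.2127·(-2.0556))/4.1231 = -0.7222.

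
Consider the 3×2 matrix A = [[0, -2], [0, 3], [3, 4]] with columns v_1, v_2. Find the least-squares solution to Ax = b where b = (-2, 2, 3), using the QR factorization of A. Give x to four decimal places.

v_1 = (0, 0, 3); ‖v_1‖ = 3.0000, so e_1 = (0.0000, 0.0000, 1.0000).
e_1·v_2 = 0.0000·(-2) + 0.0000·3 + 1.0000·4 = 4.0000.
u_2 = v_2 − 4.0000·e_1 = (-2.0000, 3.0000, 0.0000).
‖u_2‖ = 3.6056, so e_2 = (-0.5547, 0.8321, 0.0000).
Qᵀb = (3.0000, 2.7735).
Back-substitute: x_2 = 2.7735/3.6056 = 0.7692.
x_1 = (3.0000 − 4.0000·0.7692)/3.0000 = -0.0256.

x = (-0.0256, 0.7692)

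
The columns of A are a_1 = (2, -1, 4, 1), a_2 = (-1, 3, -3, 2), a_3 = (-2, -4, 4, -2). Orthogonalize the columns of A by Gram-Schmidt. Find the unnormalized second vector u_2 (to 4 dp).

a_1 = (2, -1, 4, 1); ‖a_1‖ = 4.6904, so q_1 = (0.4264, -0.2132, 0.8528, 0.2132).
q_1·a_2 = 0.4264·(-1) + (-0.2132)·3 + 0.8528·(-3) + 0.2132·2 = -3.1980.
u_2 = a_2 + 3.1980·q_1 = (0.3636, 2.3182, -0.2727, 2.6818).

u_2 = (0.3636, 2.3182, -0.2727, 2.6818)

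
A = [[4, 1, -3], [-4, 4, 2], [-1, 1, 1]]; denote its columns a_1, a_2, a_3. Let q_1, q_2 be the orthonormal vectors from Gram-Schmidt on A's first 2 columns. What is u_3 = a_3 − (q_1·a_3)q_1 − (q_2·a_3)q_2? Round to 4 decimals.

u_3 = (0.0000, -0.1176, 0.4706)

a_1 = (4, -4, -1); ‖a_1‖ = 5.7446, so q_1 = (0.6963, -0.6963, -0.1741).
q_1·a_2 = 0.6963·1 + (-0.6963)·4 + (-0.1741)·1 = -2.2630.
u_2 = a_2 + 2.2630·q_1 = (2.5758, 2.4242, 0.6061).
‖u_2‖ = 3.5887, so q_2 = (0.7177, 0.6755, 0.1689).
q_1·a_3 = 0.6963·(-3) + (-0.6963)·2 + (-0.1741)·1 = -3.6556; q_2·a_3 = 0.7177·(-3) + 0.6755·2 + 0.1689·1 = -0.6333.
u_3 = a_3 + 3.6556·q_1 + 0.6333·q_2 = (0.0000, -0.1176, 0.4706).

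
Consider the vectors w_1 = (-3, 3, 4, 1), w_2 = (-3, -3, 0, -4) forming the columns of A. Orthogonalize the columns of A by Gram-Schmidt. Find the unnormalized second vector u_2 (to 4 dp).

w_1 = (-3, 3, 4, 1); ‖w_1‖ = 5.9161, so e_1 = (-0.5071, 0.5071, 0.6761, 0.1690).
e_1·w_2 = (-0.5071)·(-3) + 0.5071·(-3) + 0.6761·0 + 0.1690·(-4) = -0.6761.
u_2 = w_2 + 0.6761·e_1 = (-3.3429, -2.6571, 0.4571, -3.8857).

u_2 = (-3.3429, -2.6571, 0.4571, -3.8857)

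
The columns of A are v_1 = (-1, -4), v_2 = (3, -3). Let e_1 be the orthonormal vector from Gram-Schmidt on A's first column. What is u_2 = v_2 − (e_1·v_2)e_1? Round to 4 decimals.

e_1 = v_1/‖v_1‖ = (-1, -4)/4.1231 = (-0.2425, -0.9701).
r_{12} = e_1·v_2 = 2.1828.
u_2 = v_2 − 2.1828·e_1 = (3.5294, -0.8824).

u_2 = (3.5294, -0.8824)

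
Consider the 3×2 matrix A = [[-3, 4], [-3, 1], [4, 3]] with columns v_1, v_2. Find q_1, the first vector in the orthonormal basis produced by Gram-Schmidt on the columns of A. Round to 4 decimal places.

q_1 = (-0.5145, -0.5145, 0.6860)

q_1 = v_1/‖v_1‖ = (-3, -3, 4)/5.8310 = (-0.5145, -0.5145, 0.6860).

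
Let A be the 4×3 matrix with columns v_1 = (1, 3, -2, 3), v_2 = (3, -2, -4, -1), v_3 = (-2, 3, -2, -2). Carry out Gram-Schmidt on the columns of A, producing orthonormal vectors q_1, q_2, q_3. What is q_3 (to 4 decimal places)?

v_1 = (1, 3, -2, 3); ‖v_1‖ = 4.7958, so q_1 = (0.2085, 0.6255, -0.4170, 0.6255).
q_1·v_2 = 0.2085·3 + 0.6255·(-2) + (-0.4170)·(-4) + 0.6255·(-1) = 0.4170.
u_2 = v_2 − 0.4170·q_1 = (2.9130, -2.2609, -3.8261, -1.2609).
‖u_2‖ = 5.4613, so q_2 = (0.5334, -0.4140, -0.7006, -0.2309).
q_1·v_3 = 0.2085·(-2) + 0.6255·3 + (-0.4170)·(-2) + 0.6255·(-2) = 1.0426; q_2·v_3 = 0.5334·(-2) + (-0.4140)·3 + (-0.7006)·(-2) + (-0.2309)·(-2) = -0.4458.
u_3 = v_3 − 1.0426·q_1 + 0.4458·q_2 = (-1.9796, 2.1633, -1.8776, -2.7551).
‖u_3‖ = 4.4401, so q_3 = (-0.4458, 0.4872, -0.4229, -0.6205).

q_3 = (-0.4458, 0.4872, -0.4229, -0.6205)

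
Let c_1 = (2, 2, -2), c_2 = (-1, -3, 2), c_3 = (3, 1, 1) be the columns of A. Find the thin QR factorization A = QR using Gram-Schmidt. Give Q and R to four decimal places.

e_1 = c_1/‖c_1‖ = (2, 2, -2)/3.4641 = (0.5774, 0.5774, -0.5774).
r_{12} = e_1·c_2 = -3.4641.
u_2 = c_2 + 3.4641·e_1 = (1.0000, -1.0000, 0.0000).
‖u_2‖ = 1.4142, so e_2 = (0.7071, -0.7071, 0.0000).
r_{13} = e_1·c_3 = 1.7321; r_{23} = e_2·c_3 = 1.4142.
u_3 = c_3 − 1.7321·e_1 − 1.4142·e_2 = (1.0000, 1.0000, 2.0000).
‖u_3‖ = 2.4495, so e_3 = (0.4082, 0.4082, 0.8165).

Q = [[0.5774, 0.7071, 0.4082], [0.5774, -0.7071, 0.4082], [-0.5774, 0.0000, 0.8165]], R = [[3.4641, -3.4641, 1.7321], [0.0000, 1.4142, 1.4142], [0.0000, 0.0000, 2.4495]]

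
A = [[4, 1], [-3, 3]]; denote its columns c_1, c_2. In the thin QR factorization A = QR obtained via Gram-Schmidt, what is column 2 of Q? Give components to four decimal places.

c_1 = (4, -3); ‖c_1‖ = 5.0000, so e_1 = (0.8000, -0.6000).
e_1·c_2 = 0.8000·1 + (-0.6000)·3 = -1.0000.
u_2 = c_2 + 1.0000·e_1 = (1.8000, 2.4000).
‖u_2‖ = 3.0000, so e_2 = (0.6000, 0.8000).

e_2 = (0.6000, 0.8000)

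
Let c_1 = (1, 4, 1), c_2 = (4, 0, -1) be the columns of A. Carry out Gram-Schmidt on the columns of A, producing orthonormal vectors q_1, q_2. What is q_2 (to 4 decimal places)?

q_1 = c_1/‖c_1‖ = (1, 4, 1)/4.2426 = (0.2357, 0.9428, 0.2357).
r_{12} = q_1·c_2 = 0.7071.
u_2 = c_2 − 0.7071·q_1 = (3.8333, -0.6667, -1.1667).
‖u_2‖ = 4.0620, so q_2 = (0.9437, -0.1641, -0.2872).

q_2 = (0.9437, -0.1641, -0.2872)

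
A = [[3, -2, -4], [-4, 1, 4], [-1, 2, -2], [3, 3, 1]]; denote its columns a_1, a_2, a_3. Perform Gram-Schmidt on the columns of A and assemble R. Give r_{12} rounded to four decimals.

r_{12} = -0.5071

a_1 = (3, -4, -1, 3); ‖a_1‖ = 5.9161, so q_1 = (0.5071, -0.6761, -0.1690, 0.5071).
r_{12} = q_1·a_2 = -0.5071.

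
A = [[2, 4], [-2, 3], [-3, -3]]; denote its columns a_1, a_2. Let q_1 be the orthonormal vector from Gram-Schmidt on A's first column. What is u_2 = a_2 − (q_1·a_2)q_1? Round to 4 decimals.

u_2 = (2.7059, 4.2941, -1.0588)

a_1 = (2, -2, -3); ‖a_1‖ = 4.1231, so q_1 = (0.4851, -0.4851, -0.7276).
q_1·a_2 = 0.4851·4 + (-0.4851)·3 + (-0.7276)·(-3) = 2.6679.
u_2 = a_2 − 2.6679·q_1 = (2.7059, 4.2941, -1.0588).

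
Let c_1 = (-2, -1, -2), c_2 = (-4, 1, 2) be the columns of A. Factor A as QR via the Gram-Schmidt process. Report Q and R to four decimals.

Q = [[-0.6667, -0.7454], [-0.3333, 0.2981], [-0.6667, 0.5963]], R = [[3.0000, 1.0000], [0.0000, 4.4721]]

c_1 = (-2, -1, -2); ‖c_1‖ = 3.0000, so e_1 = (-0.6667, -0.3333, -0.6667).
e_1·c_2 = (-0.6667)·(-4) + (-0.3333)·1 + (-0.6667)·2 = 1.0000.
u_2 = c_2 − 1.0000·e_1 = (-3.3333, 1.3333, 2.6667).
‖u_2‖ = 4.4721, so e_2 = (-0.7454, 0.2981, 0.5963).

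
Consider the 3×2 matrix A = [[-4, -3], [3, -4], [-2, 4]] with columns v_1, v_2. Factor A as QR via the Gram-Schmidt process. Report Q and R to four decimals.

v_1 = (-4, 3, -2); ‖v_1‖ = 5.3852, so e_1 = (-0.7428, 0.5571, -0.3714).
e_1·v_2 = (-0.7428)·(-3) + 0.5571·(-4) + (-0.3714)·4 = -1.4856.
u_2 = v_2 + 1.4856·e_1 = (-4.1034, -3.1724, 3.4483).
‖u_2‖ = 6.2284, so e_2 = (-0.6588, -0.5093, 0.5536).

Q = [[-0.7428, -0.6588], [0.5571, -0.5093], [-0.3714, 0.5536]], R = [[5.3852, -1.4856], [0.0000, 6.2284]]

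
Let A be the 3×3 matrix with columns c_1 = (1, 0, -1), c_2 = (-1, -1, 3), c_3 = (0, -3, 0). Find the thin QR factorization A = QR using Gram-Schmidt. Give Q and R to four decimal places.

q_1 = c_1/‖c_1‖ = (1, 0, -1)/1.4142 = (0.7071, 0.0000, -0.7071).
r_{12} = q_1·c_2 = -2.8284.
u_2 = c_2 + 2.8284·q_1 = (1.0000, -1.0000, 1.0000).
‖u_2‖ = 1.7321, so q_2 = (0.5774, -0.5774, 0.5774).
r_{13} = q_1·c_3 = 0.0000; r_{23} = q_2·c_3 = 1.7321.
u_3 = c_3 + 0.0000·q_1 − 1.7321·q_2 = (-1.0000, -2.0000, -1.0000).
‖u_3‖ = 2.4495, so q_3 = (-0.4082, -0.8165, -0.4082).

Q = [[0.7071, 0.5774, -0.4082], [0.0000, -0.5774, -0.8165], [-0.7071, 0.5774, -0.4082]], R = [[1.4142, -2.8284, 0.0000], [0.0000, 1.7321, 1.7321], [0.0000, 0.0000, 2.4495]]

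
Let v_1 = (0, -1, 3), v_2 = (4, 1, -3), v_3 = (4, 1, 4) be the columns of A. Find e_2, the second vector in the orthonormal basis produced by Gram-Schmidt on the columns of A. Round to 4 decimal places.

e_2 = (1.0000, 0.0000, 0.0000)

v_1 = (0, -1, 3); ‖v_1‖ = 3.1623, so e_1 = (0.0000, -0.3162, 0.9487).
e_1·v_2 = 0.0000·4 + (-0.3162)·1 + 0.9487·(-3) = -3.1623.
u_2 = v_2 + 3.1623·e_1 = (4.0000, 0.0000, 0.0000).
‖u_2‖ = 4.0000, so e_2 = (1.0000, 0.0000, 0.0000).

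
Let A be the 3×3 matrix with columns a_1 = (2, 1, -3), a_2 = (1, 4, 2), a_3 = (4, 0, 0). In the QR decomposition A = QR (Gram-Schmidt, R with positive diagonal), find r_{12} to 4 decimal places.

a_1 = (2, 1, -3); ‖a_1‖ = 3.7417, so q_1 = (0.5345, 0.2673, -0.8018).
r_{12} = q_1·a_2 = 0.0000.

r_{12} = 0.0000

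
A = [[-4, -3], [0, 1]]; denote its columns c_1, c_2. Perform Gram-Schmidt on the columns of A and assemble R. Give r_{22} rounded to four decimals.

r_{22} = 1.0000

c_1 = (-4, 0); ‖c_1‖ = 4.0000, so q_1 = (-1.0000, 0.0000).
q_1·c_2 = (-1.0000)·(-3) + 0.0000·1 = 3.0000.
u_2 = c_2 − 3.0000·q_1 = (0.0000, 1.0000).
r_{22} = ‖u_2‖ = 1.0000.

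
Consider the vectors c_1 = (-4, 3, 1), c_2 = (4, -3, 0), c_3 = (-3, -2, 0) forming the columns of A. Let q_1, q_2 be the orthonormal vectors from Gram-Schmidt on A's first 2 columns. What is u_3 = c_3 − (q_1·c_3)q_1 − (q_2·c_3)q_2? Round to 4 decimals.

c_1 = (-4, 3, 1); ‖c_1‖ = 5.0990, so q_1 = (-0.7845, 0.5883, 0.1961).
q_1·c_2 = (-0.7845)·4 + 0.5883·(-3) + 0.1961·0 = -4.9029.
u_2 = c_2 + 4.9029·q_1 = (0.1538, -0.1154, 0.9615).
‖u_2‖ = 0.9806, so q_2 = (0.1569, -0.1177, 0.9806).
q_1·c_3 = (-0.7845)·(-3) + 0.5883·(-2) + 0.1961·0 = 1.1767; q_2·c_3 = 0.1569·(-3) + (-0.1177)·(-2) + 0.9806·0 = -0.2353.
u_3 = c_3 − 1.1767·q_1 + 0.2353·q_2 = (-2.0400, -2.7200, 0.0000).

u_3 = (-2.0400, -2.7200, 0.0000)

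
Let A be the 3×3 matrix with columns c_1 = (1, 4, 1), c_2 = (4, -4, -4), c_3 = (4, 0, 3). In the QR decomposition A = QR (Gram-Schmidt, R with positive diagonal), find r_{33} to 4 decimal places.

c_1 = (1, 4, 1); ‖c_1‖ = 4.2426, so q_1 = (0.2357, 0.9428, 0.2357).
q_1·c_2 = 0.2357·4 + 0.9428·(-4) + 0.2357·(-4) = -3.7712.
u_2 = c_2 + 3.7712·q_1 = (4.8889, -0.4444, -3.1111).
‖u_2‖ = 5.8119, so q_2 = (0.8412, -0.0765, -0.5353).
q_1·c_3 = 0.2357·4 + 0.9428·0 + 0.2357·3 = 1.6499; q_2·c_3 = 0.8412·4 + (-0.0765)·0 + (-0.5353)·3 = 1.7589.
u_3 = c_3 − 1.6499·q_1 − 1.7589·q_2 = (2.1316, -1.4211, 3.5526).
r_{33} = ‖u_3‖ = 4.3800.

r_{33} = 4.3800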